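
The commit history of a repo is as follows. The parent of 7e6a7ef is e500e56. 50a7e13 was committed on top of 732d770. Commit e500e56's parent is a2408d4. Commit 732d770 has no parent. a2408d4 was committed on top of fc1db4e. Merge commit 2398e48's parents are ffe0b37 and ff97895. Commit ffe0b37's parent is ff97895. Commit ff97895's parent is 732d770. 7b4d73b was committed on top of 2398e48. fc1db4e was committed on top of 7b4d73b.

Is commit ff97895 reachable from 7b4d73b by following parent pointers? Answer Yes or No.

Yes

Ancestors of 7b4d73b (commits reachable by following parents): {2398e48, 732d770, 7b4d73b, ff97895, ffe0b37}.
ff97895 is in that set, so it is an ancestor of 7b4d73b.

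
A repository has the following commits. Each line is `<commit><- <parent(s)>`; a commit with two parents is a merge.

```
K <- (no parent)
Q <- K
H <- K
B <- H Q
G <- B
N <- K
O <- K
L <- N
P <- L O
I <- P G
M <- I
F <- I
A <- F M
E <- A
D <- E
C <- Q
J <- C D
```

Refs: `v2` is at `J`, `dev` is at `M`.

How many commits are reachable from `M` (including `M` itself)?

11

Walking parent pointers from M: reachable set = {B, G, H, I, K, L, M, N, O, P, Q}.
That is 11 commits.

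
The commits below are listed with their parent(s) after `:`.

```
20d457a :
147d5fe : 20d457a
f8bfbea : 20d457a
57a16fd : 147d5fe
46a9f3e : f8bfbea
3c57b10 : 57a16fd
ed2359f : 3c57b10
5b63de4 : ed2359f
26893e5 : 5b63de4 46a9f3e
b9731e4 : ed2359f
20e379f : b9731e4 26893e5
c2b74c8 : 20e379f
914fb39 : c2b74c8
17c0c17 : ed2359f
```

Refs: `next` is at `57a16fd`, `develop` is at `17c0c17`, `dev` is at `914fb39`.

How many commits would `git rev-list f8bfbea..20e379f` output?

Reachable from 20e379f: {147d5fe, 20d457a, 20e379f, 26893e5, 3c57b10, 46a9f3e, 57a16fd, 5b63de4, b9731e4, ed2359f, f8bfbea}.
Reachable from f8bfbea: {20d457a, f8bfbea}.
In 20e379f's history but not f8bfbea's: {147d5fe, 20e379f, 26893e5, 3c57b10, 46a9f3e, 57a16fd, 5b63de4, b9731e4, ed2359f} — 9 commits.

9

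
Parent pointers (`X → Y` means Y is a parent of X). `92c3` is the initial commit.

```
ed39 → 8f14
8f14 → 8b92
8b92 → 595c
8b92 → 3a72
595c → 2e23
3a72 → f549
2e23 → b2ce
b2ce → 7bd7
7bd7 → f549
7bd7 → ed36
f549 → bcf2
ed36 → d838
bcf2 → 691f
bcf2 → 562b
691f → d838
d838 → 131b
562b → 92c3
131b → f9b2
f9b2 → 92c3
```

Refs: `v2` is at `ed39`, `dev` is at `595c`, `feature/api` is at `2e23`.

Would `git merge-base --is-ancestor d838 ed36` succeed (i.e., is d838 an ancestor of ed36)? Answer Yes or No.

Ancestors of ed36 (commits reachable by following parents): {131b, 92c3, d838, ed36, f9b2}.
d838 is in that set, so it is an ancestor of ed36.

Yes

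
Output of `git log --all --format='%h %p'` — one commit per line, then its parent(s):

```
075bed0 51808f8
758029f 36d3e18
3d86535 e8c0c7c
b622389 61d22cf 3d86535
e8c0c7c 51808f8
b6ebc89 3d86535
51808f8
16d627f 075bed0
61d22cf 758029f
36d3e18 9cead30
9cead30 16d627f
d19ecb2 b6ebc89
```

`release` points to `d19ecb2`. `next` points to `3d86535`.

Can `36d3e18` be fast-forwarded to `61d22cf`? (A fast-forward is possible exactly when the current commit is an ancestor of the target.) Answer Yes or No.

A fast-forward from 36d3e18 to 61d22cf is possible iff 36d3e18 is an ancestor of 61d22cf.
Ancestors of 61d22cf: {075bed0, 16d627f, 36d3e18, 51808f8, 61d22cf, 758029f, 9cead30}.
36d3e18 is among them, so fast-forward is possible.

Yes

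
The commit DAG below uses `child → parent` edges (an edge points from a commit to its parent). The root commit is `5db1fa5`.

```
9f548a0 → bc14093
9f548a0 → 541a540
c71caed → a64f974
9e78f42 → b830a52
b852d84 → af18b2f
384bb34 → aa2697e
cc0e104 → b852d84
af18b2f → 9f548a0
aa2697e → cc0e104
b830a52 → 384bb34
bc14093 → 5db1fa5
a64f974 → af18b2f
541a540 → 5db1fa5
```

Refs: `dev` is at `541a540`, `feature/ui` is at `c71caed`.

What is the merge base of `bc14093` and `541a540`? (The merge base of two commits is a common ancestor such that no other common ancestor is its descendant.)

5db1fa5

Ancestors of bc14093: {5db1fa5, bc14093}.
Ancestors of 541a540: {541a540, 5db1fa5}.
Common ancestors: {5db1fa5}.
The only common ancestor is 5db1fa5, so it is the merge base.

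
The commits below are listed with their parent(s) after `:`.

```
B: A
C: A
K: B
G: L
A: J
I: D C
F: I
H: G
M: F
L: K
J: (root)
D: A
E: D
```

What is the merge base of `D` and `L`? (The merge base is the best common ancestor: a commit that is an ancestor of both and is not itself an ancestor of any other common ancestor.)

A

Ancestors of D: {A, D, J}.
Ancestors of L: {A, B, J, K, L}.
Common ancestors: {A, J}.
Among these, A is not an ancestor of any other common ancestor — it is the merge base.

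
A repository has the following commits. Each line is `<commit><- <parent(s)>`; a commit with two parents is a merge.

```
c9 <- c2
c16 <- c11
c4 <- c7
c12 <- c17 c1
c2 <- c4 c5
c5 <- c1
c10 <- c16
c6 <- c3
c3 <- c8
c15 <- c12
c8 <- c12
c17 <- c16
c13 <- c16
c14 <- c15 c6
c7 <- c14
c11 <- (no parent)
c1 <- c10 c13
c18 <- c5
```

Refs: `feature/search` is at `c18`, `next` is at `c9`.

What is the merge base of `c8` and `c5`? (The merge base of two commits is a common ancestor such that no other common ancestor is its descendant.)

Ancestors of c8: {c1, c10, c11, c12, c13, c16, c17, c8}.
Ancestors of c5: {c1, c10, c11, c13, c16, c5}.
Common ancestors: {c1, c10, c11, c13, c16}.
Among these, c1 is not an ancestor of any other common ancestor — it is the merge base.

c1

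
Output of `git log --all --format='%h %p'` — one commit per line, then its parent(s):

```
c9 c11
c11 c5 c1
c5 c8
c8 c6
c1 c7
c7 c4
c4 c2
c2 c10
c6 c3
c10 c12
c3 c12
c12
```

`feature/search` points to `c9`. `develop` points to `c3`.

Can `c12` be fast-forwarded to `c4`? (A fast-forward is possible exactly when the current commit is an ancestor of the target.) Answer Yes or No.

A fast-forward from c12 to c4 is possible iff c12 is an ancestor of c4.
Ancestors of c4: {c10, c12, c2, c4}.
c12 is among them, so fast-forward is possible.

Yes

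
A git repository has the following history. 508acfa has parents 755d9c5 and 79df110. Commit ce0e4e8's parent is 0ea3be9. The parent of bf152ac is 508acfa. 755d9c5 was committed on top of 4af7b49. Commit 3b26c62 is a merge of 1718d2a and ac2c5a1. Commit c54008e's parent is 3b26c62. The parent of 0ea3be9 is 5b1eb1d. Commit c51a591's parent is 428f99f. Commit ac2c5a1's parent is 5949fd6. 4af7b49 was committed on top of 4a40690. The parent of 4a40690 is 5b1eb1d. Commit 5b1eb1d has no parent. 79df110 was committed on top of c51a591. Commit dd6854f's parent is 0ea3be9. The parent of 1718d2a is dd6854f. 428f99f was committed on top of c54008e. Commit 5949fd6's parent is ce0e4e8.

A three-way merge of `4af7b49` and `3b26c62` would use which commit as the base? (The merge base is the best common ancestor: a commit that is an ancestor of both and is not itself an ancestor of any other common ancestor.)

5b1eb1d

Ancestors of 4af7b49: {4a40690, 4af7b49, 5b1eb1d}.
Ancestors of 3b26c62: {0ea3be9, 1718d2a, 3b26c62, 5949fd6, 5b1eb1d, ac2c5a1, ce0e4e8, dd6854f}.
Common ancestors: {5b1eb1d}.
The only common ancestor is 5b1eb1d, so it is the merge base.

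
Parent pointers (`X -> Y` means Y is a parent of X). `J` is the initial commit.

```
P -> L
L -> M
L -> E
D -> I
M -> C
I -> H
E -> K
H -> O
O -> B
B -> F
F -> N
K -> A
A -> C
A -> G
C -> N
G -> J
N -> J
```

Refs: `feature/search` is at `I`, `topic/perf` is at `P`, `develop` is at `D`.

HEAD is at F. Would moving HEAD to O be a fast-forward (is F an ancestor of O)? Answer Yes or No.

A fast-forward from F to O is possible iff F is an ancestor of O.
Ancestors of O: {B, F, J, N, O}.
F is among them, so fast-forward is possible.

Yes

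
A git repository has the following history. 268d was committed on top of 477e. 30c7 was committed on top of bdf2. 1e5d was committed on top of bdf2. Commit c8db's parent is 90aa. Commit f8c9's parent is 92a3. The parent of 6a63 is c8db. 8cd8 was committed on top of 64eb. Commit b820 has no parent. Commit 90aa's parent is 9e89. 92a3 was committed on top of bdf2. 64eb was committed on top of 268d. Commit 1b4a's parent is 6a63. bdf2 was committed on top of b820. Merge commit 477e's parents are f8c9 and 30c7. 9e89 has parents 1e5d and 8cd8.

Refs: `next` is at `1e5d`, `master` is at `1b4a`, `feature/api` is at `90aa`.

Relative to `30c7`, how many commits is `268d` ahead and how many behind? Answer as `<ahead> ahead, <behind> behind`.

4 ahead, 0 behind

Reachable from 268d: {268d, 30c7, 477e, 92a3, b820, bdf2, f8c9}.
Reachable from 30c7: {30c7, b820, bdf2}.
Only in 268d's history (ahead): {268d, 477e, 92a3, f8c9} — 4.
Only in 30c7's history (behind): {} — 0.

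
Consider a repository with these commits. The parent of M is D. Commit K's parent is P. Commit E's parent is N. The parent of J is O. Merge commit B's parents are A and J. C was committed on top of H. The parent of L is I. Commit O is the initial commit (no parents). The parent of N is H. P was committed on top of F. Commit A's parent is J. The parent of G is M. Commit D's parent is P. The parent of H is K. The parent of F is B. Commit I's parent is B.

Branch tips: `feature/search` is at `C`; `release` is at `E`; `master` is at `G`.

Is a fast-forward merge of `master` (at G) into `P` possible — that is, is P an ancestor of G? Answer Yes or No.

Yes

A fast-forward from P to G is possible iff P is an ancestor of G.
Ancestors of G: {A, B, D, F, G, J, M, O, P}.
P is among them, so fast-forward is possible.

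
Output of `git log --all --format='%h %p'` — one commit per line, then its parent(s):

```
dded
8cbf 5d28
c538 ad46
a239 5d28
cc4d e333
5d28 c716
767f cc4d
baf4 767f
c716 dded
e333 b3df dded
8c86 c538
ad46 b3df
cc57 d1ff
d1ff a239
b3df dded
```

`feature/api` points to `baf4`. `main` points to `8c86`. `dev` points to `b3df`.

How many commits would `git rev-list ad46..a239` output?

Reachable from a239: {5d28, a239, c716, dded}.
Reachable from ad46: {ad46, b3df, dded}.
In a239's history but not ad46's: {5d28, a239, c716} — 3 commits.

3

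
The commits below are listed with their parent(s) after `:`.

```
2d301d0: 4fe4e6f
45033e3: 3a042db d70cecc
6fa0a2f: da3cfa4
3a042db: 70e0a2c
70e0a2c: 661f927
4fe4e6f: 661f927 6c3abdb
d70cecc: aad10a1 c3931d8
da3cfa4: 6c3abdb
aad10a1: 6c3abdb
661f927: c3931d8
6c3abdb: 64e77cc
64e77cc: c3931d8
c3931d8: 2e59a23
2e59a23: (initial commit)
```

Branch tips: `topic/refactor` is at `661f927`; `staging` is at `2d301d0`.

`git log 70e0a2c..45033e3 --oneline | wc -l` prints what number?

6

Reachable from 45033e3: {2e59a23, 3a042db, 45033e3, 64e77cc, 661f927, 6c3abdb, 70e0a2c, aad10a1, c3931d8, d70cecc}.
Reachable from 70e0a2c: {2e59a23, 661f927, 70e0a2c, c3931d8}.
In 45033e3's history but not 70e0a2c's: {3a042db, 45033e3, 64e77cc, 6c3abdb, aad10a1, d70cecc} — 6 commits.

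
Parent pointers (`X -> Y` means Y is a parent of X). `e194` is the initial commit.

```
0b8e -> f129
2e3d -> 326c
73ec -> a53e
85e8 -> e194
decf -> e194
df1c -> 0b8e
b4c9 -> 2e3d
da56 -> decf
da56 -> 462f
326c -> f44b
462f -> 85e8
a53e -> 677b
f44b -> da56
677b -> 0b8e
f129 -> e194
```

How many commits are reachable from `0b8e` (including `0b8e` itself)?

Walking parent pointers from 0b8e: reachable set = {0b8e, e194, f129}.
That is 3 commits.

3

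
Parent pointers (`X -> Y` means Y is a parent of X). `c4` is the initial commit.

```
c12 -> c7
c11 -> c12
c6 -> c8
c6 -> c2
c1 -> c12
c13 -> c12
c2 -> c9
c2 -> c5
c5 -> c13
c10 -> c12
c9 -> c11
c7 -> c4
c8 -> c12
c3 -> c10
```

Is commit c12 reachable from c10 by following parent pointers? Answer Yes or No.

Ancestors of c10 (commits reachable by following parents): {c10, c12, c4, c7}.
c12 is in that set, so it is an ancestor of c10.

Yes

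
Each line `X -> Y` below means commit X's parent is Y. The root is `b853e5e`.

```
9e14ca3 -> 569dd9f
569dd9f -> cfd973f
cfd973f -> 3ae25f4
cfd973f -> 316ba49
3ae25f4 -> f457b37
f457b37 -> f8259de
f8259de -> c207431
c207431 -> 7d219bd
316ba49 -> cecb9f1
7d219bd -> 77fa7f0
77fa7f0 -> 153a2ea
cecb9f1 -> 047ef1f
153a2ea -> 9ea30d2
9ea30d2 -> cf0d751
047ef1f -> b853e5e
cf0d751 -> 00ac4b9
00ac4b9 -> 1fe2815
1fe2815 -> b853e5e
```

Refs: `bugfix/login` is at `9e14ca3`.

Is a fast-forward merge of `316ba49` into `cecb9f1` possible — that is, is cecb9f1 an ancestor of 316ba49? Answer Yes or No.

A fast-forward from cecb9f1 to 316ba49 is possible iff cecb9f1 is an ancestor of 316ba49.
Ancestors of 316ba49: {047ef1f, 316ba49, b853e5e, cecb9f1}.
cecb9f1 is among them, so fast-forward is possible.

Yes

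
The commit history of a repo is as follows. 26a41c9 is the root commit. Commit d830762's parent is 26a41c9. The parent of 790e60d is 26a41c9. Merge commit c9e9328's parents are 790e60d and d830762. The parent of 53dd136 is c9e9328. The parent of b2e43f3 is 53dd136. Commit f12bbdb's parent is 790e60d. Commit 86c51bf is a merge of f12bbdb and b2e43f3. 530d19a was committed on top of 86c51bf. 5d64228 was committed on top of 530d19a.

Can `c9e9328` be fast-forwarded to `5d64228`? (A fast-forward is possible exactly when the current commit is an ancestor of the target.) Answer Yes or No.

A fast-forward from c9e9328 to 5d64228 is possible iff c9e9328 is an ancestor of 5d64228.
Ancestors of 5d64228: {26a41c9, 530d19a, 53dd136, 5d64228, 790e60d, 86c51bf, b2e43f3, c9e9328, d830762, f12bbdb}.
c9e9328 is among them, so fast-forward is possible.

Yes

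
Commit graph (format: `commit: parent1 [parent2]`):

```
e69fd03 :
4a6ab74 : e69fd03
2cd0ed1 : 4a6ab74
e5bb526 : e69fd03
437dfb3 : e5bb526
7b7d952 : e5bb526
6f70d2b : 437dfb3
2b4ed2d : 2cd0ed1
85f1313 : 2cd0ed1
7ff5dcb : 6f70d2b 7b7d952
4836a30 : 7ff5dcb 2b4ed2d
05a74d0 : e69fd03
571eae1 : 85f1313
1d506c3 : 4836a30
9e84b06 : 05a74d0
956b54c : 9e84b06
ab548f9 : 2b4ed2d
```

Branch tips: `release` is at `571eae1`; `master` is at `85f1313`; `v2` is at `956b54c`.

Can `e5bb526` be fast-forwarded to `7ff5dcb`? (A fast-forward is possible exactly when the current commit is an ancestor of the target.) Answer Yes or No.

Yes

A fast-forward from e5bb526 to 7ff5dcb is possible iff e5bb526 is an ancestor of 7ff5dcb.
Ancestors of 7ff5dcb: {437dfb3, 6f70d2b, 7b7d952, 7ff5dcb, e5bb526, e69fd03}.
e5bb526 is among them, so fast-forward is possible.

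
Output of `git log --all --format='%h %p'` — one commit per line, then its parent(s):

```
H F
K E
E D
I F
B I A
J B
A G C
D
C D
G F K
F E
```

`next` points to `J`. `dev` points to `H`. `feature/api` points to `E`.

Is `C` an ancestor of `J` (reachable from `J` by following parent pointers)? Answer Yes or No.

Ancestors of J (commits reachable by following parents): {A, B, C, D, E, F, G, I, J, K}.
C is in that set, so it is an ancestor of J.

Yes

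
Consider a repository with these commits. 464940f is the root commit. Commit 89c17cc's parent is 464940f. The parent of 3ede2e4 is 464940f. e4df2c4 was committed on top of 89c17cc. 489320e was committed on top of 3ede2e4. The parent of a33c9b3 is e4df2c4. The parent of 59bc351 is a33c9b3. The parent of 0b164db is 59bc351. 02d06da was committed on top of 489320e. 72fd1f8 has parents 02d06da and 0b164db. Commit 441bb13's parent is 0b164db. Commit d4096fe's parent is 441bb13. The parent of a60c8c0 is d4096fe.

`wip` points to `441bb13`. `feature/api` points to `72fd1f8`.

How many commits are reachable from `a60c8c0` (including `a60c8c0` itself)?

9

Walking parent pointers from a60c8c0: reachable set = {0b164db, 441bb13, 464940f, 59bc351, 89c17cc, a33c9b3, a60c8c0, d4096fe, e4df2c4}.
That is 9 commits.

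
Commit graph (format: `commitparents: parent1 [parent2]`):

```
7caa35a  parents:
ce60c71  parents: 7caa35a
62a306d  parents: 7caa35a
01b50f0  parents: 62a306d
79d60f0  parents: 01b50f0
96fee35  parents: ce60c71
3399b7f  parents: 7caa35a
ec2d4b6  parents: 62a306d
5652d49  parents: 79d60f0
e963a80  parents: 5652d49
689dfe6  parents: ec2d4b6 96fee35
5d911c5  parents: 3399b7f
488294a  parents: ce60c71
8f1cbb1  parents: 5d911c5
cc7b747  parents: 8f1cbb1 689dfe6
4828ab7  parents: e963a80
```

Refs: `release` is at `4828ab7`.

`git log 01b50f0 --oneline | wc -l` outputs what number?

Walking parent pointers from 01b50f0: reachable set = {01b50f0, 62a306d, 7caa35a}.
That is 3 commits.

3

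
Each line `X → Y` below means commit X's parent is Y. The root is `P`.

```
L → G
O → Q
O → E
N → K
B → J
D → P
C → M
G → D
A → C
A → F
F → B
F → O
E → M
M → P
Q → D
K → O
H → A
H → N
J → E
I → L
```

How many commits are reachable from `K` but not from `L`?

Reachable from K: {D, E, K, M, O, P, Q}.
Reachable from L: {D, G, L, P}.
In K's history but not L's: {E, K, M, O, Q} — 5 commits.

5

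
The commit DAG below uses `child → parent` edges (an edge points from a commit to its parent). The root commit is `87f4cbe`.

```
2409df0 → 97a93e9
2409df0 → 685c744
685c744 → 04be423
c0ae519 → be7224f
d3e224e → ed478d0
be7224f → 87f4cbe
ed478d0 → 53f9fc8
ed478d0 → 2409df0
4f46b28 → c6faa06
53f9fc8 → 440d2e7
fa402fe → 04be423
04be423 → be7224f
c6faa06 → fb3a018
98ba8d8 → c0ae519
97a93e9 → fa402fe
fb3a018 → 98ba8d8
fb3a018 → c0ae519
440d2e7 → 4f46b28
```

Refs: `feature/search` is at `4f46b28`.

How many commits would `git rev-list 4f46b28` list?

Walking parent pointers from 4f46b28: reachable set = {4f46b28, 87f4cbe, 98ba8d8, be7224f, c0ae519, c6faa06, fb3a018}.
That is 7 commits.

7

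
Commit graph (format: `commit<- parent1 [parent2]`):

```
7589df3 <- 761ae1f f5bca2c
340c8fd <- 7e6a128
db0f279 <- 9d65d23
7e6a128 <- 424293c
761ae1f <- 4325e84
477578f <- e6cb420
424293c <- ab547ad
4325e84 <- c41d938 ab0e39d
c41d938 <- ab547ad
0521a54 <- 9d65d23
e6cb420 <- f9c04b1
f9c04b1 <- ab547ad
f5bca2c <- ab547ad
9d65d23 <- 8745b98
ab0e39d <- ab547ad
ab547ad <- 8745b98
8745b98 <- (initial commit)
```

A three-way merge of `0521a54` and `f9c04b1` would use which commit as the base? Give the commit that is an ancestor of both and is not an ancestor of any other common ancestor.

8745b98

Ancestors of 0521a54: {0521a54, 8745b98, 9d65d23}.
Ancestors of f9c04b1: {8745b98, ab547ad, f9c04b1}.
Common ancestors: {8745b98}.
The only common ancestor is 8745b98, so it is the merge base.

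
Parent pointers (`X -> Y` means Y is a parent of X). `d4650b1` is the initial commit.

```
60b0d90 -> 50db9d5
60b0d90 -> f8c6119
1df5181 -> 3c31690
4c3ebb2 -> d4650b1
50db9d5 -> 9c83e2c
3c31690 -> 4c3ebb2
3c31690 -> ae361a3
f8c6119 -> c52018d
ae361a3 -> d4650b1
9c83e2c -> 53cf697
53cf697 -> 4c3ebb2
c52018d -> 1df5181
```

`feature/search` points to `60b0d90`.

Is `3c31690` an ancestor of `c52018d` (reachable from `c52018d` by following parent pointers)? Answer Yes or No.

Yes

Ancestors of c52018d (commits reachable by following parents): {1df5181, 3c31690, 4c3ebb2, ae361a3, c52018d, d4650b1}.
3c31690 is in that set, so it is an ancestor of c52018d.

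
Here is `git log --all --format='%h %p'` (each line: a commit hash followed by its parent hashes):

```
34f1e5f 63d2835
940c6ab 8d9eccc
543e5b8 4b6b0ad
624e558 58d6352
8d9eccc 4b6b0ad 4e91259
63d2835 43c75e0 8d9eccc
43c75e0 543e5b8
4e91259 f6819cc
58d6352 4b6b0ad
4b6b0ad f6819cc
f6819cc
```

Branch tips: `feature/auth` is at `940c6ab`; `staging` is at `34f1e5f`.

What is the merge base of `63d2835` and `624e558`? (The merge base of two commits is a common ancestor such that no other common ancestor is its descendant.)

Ancestors of 63d2835: {43c75e0, 4b6b0ad, 4e91259, 543e5b8, 63d2835, 8d9eccc, f6819cc}.
Ancestors of 624e558: {4b6b0ad, 58d6352, 624e558, f6819cc}.
Common ancestors: {4b6b0ad, f6819cc}.
Among these, 4b6b0ad is not an ancestor of any other common ancestor — it is the merge base.

4b6b0ad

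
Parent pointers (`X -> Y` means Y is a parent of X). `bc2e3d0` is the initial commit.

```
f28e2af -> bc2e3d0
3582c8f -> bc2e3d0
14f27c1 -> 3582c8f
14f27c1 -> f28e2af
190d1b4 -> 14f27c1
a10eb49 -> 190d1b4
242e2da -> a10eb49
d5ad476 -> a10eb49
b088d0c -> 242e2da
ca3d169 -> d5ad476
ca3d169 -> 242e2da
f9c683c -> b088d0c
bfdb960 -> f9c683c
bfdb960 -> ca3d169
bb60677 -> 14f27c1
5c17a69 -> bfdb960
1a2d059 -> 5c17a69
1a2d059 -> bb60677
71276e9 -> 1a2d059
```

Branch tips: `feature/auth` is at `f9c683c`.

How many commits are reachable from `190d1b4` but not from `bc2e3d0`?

4

Reachable from 190d1b4: {14f27c1, 190d1b4, 3582c8f, bc2e3d0, f28e2af}.
Reachable from bc2e3d0: {bc2e3d0}.
In 190d1b4's history but not bc2e3d0's: {14f27c1, 190d1b4, 3582c8f, f28e2af} — 4 commits.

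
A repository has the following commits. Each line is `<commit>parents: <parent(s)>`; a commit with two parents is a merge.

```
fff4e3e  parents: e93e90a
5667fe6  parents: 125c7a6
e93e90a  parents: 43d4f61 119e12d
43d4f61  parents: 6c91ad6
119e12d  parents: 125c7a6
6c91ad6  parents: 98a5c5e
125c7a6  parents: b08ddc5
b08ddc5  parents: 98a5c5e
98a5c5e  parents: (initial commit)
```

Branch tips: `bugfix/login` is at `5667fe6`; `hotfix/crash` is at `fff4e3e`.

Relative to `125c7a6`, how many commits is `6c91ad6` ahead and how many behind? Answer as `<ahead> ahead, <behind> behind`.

Reachable from 6c91ad6: {6c91ad6, 98a5c5e}.
Reachable from 125c7a6: {125c7a6, 98a5c5e, b08ddc5}.
Only in 6c91ad6's history (ahead): {6c91ad6} — 1.
Only in 125c7a6's history (behind): {125c7a6, b08ddc5} — 2.

1 ahead, 2 behind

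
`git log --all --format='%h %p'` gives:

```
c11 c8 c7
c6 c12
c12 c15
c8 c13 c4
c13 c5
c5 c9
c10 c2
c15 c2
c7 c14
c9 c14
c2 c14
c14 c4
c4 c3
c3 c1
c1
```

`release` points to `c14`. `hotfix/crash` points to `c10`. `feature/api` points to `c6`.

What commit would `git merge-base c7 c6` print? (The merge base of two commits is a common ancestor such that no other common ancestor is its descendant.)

c14

Ancestors of c7: {c1, c14, c3, c4, c7}.
Ancestors of c6: {c1, c12, c14, c15, c2, c3, c4, c6}.
Common ancestors: {c1, c14, c3, c4}.
Among these, c14 is not an ancestor of any other common ancestor — it is the merge base.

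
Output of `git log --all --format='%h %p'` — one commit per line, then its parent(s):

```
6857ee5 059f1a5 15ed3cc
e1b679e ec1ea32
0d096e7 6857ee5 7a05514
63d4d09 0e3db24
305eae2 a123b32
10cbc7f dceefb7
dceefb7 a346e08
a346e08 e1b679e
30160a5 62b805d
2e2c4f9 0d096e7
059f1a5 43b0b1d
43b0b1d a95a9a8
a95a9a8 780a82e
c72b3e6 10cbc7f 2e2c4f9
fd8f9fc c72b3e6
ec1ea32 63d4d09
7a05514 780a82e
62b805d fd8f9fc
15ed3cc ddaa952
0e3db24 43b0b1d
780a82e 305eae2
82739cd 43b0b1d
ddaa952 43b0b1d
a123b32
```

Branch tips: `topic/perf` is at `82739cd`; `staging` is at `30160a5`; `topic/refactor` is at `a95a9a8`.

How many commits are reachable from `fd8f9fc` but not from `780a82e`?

Reachable from fd8f9fc: {059f1a5, 0d096e7, 0e3db24, 10cbc7f, 15ed3cc, 2e2c4f9, 305eae2, 43b0b1d, 63d4d09, 6857ee5, 780a82e, 7a05514, a123b32, a346e08, a95a9a8, c72b3e6, dceefb7, ddaa952, e1b679e, ec1ea32, fd8f9fc}.
Reachable from 780a82e: {305eae2, 780a82e, a123b32}.
In fd8f9fc's history but not 780a82e's: {059f1a5, 0d096e7, 0e3db24, 10cbc7f, 15ed3cc, 2e2c4f9, 43b0b1d, 63d4d09, 6857ee5, 7a05514, a346e08, a95a9a8, c72b3e6, dceefb7, ddaa952, e1b679e, ec1ea32, fd8f9fc} — 18 commits.

18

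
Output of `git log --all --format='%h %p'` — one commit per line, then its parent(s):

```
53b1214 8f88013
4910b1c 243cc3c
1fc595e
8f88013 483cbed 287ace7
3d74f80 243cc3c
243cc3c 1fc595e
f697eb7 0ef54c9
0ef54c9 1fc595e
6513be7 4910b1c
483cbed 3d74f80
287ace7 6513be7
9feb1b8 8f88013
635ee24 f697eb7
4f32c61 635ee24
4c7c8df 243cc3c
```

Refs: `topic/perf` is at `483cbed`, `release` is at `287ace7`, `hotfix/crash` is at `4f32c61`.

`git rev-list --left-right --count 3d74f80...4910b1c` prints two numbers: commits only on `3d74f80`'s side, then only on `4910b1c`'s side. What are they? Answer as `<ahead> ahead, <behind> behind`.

1 ahead, 1 behind

Reachable from 3d74f80: {1fc595e, 243cc3c, 3d74f80}.
Reachable from 4910b1c: {1fc595e, 243cc3c, 4910b1c}.
Only in 3d74f80's history (ahead): {3d74f80} — 1.
Only in 4910b1c's history (behind): {4910b1c} — 1.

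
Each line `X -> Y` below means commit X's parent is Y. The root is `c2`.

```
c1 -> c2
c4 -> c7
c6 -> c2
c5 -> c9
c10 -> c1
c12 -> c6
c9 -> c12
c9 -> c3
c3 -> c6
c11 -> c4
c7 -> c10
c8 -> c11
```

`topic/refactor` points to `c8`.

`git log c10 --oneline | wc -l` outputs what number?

3

Walking parent pointers from c10: reachable set = {c1, c10, c2}.
That is 3 commits.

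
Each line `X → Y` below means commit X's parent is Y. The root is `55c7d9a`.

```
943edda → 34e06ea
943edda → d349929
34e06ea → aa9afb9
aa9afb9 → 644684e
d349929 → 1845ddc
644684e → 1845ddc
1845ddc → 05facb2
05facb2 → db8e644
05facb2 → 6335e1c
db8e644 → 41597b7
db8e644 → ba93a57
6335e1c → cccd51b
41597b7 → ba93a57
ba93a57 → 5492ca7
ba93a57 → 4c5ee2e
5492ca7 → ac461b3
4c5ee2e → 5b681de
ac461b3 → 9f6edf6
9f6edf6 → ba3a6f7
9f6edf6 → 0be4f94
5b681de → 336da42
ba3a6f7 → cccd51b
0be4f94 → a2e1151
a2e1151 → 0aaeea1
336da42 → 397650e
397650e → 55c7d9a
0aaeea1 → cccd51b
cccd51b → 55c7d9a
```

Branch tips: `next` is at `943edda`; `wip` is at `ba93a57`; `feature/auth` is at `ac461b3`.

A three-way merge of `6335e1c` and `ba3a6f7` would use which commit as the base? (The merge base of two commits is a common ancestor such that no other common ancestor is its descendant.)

Ancestors of 6335e1c: {55c7d9a, 6335e1c, cccd51b}.
Ancestors of ba3a6f7: {55c7d9a, ba3a6f7, cccd51b}.
Common ancestors: {55c7d9a, cccd51b}.
Among these, cccd51b is not an ancestor of any other common ancestor — it is the merge base.

cccd51b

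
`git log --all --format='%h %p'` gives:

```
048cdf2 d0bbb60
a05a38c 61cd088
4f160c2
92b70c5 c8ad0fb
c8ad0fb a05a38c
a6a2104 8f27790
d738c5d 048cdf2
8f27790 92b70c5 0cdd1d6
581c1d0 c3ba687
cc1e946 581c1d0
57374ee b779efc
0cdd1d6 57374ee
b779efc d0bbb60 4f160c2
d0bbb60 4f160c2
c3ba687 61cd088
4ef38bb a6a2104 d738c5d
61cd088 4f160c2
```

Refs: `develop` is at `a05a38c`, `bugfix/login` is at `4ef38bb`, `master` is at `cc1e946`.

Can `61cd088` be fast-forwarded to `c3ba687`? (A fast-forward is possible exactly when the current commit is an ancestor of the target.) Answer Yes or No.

Yes

A fast-forward from 61cd088 to c3ba687 is possible iff 61cd088 is an ancestor of c3ba687.
Ancestors of c3ba687: {4f160c2, 61cd088, c3ba687}.
61cd088 is among them, so fast-forward is possible.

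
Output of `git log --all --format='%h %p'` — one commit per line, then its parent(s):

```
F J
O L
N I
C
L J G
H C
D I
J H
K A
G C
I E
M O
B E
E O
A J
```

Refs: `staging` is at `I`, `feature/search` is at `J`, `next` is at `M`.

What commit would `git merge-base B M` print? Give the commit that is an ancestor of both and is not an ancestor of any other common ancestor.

Ancestors of B: {B, C, E, G, H, J, L, O}.
Ancestors of M: {C, G, H, J, L, M, O}.
Common ancestors: {C, G, H, J, L, O}.
Among these, O is not an ancestor of any other common ancestor — it is the merge base.

O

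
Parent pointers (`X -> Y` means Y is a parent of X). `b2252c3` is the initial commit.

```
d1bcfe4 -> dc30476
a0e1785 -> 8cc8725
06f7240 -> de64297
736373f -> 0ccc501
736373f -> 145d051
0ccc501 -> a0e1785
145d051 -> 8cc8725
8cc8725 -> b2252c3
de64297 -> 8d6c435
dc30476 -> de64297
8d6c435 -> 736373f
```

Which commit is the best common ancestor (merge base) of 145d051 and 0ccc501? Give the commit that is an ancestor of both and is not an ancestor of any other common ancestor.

8cc8725

Ancestors of 145d051: {145d051, 8cc8725, b2252c3}.
Ancestors of 0ccc501: {0ccc501, 8cc8725, a0e1785, b2252c3}.
Common ancestors: {8cc8725, b2252c3}.
Among these, 8cc8725 is not an ancestor of any other common ancestor — it is the merge base.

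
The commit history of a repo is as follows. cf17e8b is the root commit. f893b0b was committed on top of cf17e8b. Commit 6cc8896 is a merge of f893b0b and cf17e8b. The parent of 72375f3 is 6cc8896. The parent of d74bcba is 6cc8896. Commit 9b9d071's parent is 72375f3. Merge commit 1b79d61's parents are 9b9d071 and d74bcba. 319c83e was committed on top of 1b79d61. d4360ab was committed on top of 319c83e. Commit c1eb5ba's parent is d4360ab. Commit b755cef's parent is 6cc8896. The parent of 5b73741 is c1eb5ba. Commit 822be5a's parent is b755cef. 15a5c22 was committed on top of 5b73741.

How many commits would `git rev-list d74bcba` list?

Walking parent pointers from d74bcba: reachable set = {6cc8896, cf17e8b, d74bcba, f893b0b}.
That is 4 commits.

4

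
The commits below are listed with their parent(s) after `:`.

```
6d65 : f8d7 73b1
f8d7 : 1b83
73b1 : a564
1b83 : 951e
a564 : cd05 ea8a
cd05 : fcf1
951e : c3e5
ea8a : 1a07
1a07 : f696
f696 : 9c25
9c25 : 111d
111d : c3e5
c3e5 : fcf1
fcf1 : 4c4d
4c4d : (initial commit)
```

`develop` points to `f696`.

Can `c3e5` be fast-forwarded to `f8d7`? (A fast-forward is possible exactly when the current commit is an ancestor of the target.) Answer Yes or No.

Yes

A fast-forward from c3e5 to f8d7 is possible iff c3e5 is an ancestor of f8d7.
Ancestors of f8d7: {1b83, 4c4d, 951e, c3e5, f8d7, fcf1}.
c3e5 is among them, so fast-forward is possible.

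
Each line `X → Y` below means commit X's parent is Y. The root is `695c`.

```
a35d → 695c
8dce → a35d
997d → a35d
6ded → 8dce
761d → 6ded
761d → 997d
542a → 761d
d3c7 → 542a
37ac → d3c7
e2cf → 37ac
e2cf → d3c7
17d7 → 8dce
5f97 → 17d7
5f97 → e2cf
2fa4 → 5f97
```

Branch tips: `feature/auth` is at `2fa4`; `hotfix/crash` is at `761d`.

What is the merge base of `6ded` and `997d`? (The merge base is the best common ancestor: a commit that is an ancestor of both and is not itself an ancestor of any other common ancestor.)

a35d

Ancestors of 6ded: {695c, 6ded, 8dce, a35d}.
Ancestors of 997d: {695c, 997d, a35d}.
Common ancestors: {695c, a35d}.
Among these, a35d is not an ancestor of any other common ancestor — it is the merge base.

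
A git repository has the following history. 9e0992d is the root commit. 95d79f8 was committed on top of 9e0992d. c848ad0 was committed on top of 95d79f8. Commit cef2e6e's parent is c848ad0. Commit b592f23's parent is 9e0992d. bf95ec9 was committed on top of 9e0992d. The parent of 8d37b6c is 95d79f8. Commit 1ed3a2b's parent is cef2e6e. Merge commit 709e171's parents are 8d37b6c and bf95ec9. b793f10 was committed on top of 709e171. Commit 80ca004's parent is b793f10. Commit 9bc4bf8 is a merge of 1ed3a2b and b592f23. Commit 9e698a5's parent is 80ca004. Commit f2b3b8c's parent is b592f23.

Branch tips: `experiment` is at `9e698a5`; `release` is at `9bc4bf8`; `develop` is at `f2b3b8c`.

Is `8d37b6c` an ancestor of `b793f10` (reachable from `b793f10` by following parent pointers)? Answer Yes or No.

Yes

Ancestors of b793f10 (commits reachable by following parents): {709e171, 8d37b6c, 95d79f8, 9e0992d, b793f10, bf95ec9}.
8d37b6c is in that set, so it is an ancestor of b793f10.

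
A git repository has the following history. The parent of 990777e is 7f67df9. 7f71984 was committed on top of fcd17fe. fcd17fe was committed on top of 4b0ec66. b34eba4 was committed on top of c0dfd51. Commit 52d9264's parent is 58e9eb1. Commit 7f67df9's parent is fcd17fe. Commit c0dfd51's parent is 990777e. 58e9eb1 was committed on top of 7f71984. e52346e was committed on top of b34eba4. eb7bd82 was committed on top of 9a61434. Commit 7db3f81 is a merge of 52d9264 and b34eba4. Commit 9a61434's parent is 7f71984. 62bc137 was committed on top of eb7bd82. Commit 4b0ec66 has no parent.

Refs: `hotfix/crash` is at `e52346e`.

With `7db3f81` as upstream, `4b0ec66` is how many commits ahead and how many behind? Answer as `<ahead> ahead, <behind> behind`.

0 ahead, 9 behind

Reachable from 4b0ec66: {4b0ec66}.
Reachable from 7db3f81: {4b0ec66, 52d9264, 58e9eb1, 7db3f81, 7f67df9, 7f71984, 990777e, b34eba4, c0dfd51, fcd17fe}.
Only in 4b0ec66's history (ahead): {} — 0.
Only in 7db3f81's history (behind): {52d9264, 58e9eb1, 7db3f81, 7f67df9, 7f71984, 990777e, b34eba4, c0dfd51, fcd17fe} — 9.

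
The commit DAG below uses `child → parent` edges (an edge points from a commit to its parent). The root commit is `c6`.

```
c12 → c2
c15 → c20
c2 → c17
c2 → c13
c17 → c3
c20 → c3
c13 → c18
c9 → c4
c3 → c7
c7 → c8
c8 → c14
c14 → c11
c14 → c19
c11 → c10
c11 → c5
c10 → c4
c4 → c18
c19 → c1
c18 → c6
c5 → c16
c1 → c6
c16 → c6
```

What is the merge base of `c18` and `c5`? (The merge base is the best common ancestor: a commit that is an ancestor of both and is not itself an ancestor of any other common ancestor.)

c6

Ancestors of c18: {c18, c6}.
Ancestors of c5: {c16, c5, c6}.
Common ancestors: {c6}.
The only common ancestor is c6, so it is the merge base.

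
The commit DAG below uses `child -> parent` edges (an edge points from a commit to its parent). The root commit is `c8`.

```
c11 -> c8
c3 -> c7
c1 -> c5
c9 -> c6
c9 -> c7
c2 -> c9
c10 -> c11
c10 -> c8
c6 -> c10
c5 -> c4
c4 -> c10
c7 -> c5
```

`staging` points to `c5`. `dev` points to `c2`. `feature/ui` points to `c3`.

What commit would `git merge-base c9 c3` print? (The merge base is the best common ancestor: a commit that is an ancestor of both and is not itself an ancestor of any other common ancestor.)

c7

Ancestors of c9: {c10, c11, c4, c5, c6, c7, c8, c9}.
Ancestors of c3: {c10, c11, c3, c4, c5, c7, c8}.
Common ancestors: {c10, c11, c4, c5, c7, c8}.
Among these, c7 is not an ancestor of any other common ancestor — it is the merge base.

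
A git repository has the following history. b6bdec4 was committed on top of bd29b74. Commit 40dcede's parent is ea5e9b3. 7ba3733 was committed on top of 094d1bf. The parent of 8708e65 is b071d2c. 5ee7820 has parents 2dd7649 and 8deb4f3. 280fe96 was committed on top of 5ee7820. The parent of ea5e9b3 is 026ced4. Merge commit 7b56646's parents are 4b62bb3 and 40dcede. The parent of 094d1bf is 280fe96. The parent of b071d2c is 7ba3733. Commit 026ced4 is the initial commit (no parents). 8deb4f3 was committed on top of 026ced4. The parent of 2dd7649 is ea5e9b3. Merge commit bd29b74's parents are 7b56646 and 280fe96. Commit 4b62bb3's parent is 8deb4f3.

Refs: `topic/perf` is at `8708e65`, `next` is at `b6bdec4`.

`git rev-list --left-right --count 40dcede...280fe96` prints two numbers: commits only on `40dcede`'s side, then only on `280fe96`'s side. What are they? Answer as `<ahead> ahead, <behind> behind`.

1 ahead, 4 behind

Reachable from 40dcede: {026ced4, 40dcede, ea5e9b3}.
Reachable from 280fe96: {026ced4, 280fe96, 2dd7649, 5ee7820, 8deb4f3, ea5e9b3}.
Only in 40dcede's history (ahead): {40dcede} — 1.
Only in 280fe96's history (behind): {280fe96, 2dd7649, 5ee7820, 8deb4f3} — 4.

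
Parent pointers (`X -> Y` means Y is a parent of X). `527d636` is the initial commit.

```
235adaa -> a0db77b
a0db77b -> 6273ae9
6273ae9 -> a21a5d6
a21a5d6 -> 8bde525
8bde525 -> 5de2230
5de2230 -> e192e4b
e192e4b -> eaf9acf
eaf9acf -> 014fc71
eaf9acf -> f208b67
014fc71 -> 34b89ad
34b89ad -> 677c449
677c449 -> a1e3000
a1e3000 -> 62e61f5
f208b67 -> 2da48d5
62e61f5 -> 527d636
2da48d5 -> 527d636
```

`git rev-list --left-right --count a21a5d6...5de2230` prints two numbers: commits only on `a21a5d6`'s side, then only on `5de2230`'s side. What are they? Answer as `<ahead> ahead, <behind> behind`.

2 ahead, 0 behind

Reachable from a21a5d6: {014fc71, 2da48d5, 34b89ad, 527d636, 5de2230, 62e61f5, 677c449, 8bde525, a1e3000, a21a5d6, e192e4b, eaf9acf, f208b67}.
Reachable from 5de2230: {014fc71, 2da48d5, 34b89ad, 527d636, 5de2230, 62e61f5, 677c449, a1e3000, e192e4b, eaf9acf, f208b67}.
Only in a21a5d6's history (ahead): {8bde525, a21a5d6} — 2.
Only in 5de2230's history (behind): {} — 0.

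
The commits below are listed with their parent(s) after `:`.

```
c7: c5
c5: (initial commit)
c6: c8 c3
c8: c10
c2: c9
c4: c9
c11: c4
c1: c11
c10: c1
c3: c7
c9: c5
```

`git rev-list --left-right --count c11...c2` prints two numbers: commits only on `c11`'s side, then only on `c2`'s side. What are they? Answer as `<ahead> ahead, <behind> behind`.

Reachable from c11: {c11, c4, c5, c9}.
Reachable from c2: {c2, c5, c9}.
Only in c11's history (ahead): {c11, c4} — 2.
Only in c2's history (behind): {c2} — 1.

2 ahead, 1 behind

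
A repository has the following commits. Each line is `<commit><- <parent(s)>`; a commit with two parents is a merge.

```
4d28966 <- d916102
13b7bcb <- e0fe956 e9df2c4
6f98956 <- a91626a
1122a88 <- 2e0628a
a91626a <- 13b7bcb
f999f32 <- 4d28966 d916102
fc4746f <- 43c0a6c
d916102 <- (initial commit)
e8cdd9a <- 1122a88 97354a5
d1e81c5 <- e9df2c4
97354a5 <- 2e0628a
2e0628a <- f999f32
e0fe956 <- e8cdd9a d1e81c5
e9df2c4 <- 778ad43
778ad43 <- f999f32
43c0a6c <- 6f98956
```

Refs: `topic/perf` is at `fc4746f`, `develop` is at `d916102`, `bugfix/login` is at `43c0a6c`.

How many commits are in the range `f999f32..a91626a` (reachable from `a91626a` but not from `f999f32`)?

Reachable from a91626a: {1122a88, 13b7bcb, 2e0628a, 4d28966, 778ad43, 97354a5, a91626a, d1e81c5, d916102, e0fe956, e8cdd9a, e9df2c4, f999f32}.
Reachable from f999f32: {4d28966, d916102, f999f32}.
In a91626a's history but not f999f32's: {1122a88, 13b7bcb, 2e0628a, 778ad43, 97354a5, a91626a, d1e81c5, e0fe956, e8cdd9a, e9df2c4} — 10 commits.

10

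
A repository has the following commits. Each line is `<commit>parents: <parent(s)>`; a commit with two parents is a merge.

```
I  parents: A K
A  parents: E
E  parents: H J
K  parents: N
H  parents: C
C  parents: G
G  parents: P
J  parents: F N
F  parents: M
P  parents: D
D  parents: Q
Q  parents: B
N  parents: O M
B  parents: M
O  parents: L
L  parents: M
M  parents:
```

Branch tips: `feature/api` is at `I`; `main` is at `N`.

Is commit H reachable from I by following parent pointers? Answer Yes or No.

Yes

Ancestors of I (commits reachable by following parents): {A, B, C, D, E, F, G, H, I, J, K, L, M, N, O, P, Q}.
H is in that set, so it is an ancestor of I.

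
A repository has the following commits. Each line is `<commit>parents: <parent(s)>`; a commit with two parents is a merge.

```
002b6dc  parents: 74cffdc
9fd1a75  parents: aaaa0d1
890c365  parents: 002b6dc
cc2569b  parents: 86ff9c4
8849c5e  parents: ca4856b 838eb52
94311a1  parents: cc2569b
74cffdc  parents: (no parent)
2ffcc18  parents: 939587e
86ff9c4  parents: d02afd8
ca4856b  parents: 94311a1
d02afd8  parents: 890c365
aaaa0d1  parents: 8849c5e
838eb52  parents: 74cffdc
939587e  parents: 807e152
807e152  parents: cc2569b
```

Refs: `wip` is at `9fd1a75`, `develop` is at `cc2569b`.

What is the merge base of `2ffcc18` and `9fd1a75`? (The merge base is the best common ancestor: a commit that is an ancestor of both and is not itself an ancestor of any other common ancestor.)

cc2569b

Ancestors of 2ffcc18: {002b6dc, 2ffcc18, 74cffdc, 807e152, 86ff9c4, 890c365, 939587e, cc2569b, d02afd8}.
Ancestors of 9fd1a75: {002b6dc, 74cffdc, 838eb52, 86ff9c4, 8849c5e, 890c365, 94311a1, 9fd1a75, aaaa0d1, ca4856b, cc2569b, d02afd8}.
Common ancestors: {002b6dc, 74cffdc, 86ff9c4, 890c365, cc2569b, d02afd8}.
Among these, cc2569b is not an ancestor of any other common ancestor — it is the merge base.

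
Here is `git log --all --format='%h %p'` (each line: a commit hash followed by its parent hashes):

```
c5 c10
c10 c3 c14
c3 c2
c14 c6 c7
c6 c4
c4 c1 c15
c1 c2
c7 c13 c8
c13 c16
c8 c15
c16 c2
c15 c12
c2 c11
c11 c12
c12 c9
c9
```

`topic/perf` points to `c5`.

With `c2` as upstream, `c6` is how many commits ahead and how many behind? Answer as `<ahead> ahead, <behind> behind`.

4 ahead, 0 behind

Reachable from c6: {c1, c11, c12, c15, c2, c4, c6, c9}.
Reachable from c2: {c11, c12, c2, c9}.
Only in c6's history (ahead): {c1, c15, c4, c6} — 4.
Only in c2's history (behind): {} — 0.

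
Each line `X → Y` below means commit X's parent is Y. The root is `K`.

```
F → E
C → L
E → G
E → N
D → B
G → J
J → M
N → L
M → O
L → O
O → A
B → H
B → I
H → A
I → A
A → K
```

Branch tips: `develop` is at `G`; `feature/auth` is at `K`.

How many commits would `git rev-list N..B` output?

Reachable from B: {A, B, H, I, K}.
Reachable from N: {A, K, L, N, O}.
In B's history but not N's: {B, H, I} — 3 commits.

3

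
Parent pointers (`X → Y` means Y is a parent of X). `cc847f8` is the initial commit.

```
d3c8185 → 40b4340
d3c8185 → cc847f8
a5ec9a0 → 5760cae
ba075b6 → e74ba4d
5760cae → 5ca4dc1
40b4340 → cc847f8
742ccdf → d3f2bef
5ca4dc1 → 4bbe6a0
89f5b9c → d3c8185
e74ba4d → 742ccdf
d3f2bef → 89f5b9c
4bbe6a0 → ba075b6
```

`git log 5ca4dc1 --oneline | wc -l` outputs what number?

10

Walking parent pointers from 5ca4dc1: reachable set = {40b4340, 4bbe6a0, 5ca4dc1, 742ccdf, 89f5b9c, ba075b6, cc847f8, d3c8185, d3f2bef, e74ba4d}.
That is 10 commits.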